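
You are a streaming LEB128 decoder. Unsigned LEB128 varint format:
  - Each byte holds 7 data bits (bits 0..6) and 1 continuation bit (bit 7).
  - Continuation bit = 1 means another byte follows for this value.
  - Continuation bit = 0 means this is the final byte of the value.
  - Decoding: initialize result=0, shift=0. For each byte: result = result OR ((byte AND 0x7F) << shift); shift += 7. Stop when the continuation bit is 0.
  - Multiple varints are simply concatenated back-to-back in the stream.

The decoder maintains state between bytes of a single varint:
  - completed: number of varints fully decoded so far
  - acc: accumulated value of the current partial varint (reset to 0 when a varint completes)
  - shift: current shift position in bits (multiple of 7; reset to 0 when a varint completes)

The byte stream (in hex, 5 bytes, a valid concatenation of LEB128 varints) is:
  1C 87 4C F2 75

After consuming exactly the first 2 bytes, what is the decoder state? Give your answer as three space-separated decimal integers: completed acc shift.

Answer: 1 7 7

Derivation:
byte[0]=0x1C cont=0 payload=0x1C: varint #1 complete (value=28); reset -> completed=1 acc=0 shift=0
byte[1]=0x87 cont=1 payload=0x07: acc |= 7<<0 -> completed=1 acc=7 shift=7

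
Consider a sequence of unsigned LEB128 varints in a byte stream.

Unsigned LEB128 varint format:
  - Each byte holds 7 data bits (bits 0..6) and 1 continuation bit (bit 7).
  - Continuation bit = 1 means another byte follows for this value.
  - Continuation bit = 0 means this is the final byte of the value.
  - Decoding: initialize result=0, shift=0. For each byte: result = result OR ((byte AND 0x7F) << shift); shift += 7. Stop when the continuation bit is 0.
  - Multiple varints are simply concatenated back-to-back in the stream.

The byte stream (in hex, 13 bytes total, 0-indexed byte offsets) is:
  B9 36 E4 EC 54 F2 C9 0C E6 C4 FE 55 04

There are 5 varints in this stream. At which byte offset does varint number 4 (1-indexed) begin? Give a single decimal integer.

  byte[0]=0xB9 cont=1 payload=0x39=57: acc |= 57<<0 -> acc=57 shift=7
  byte[1]=0x36 cont=0 payload=0x36=54: acc |= 54<<7 -> acc=6969 shift=14 [end]
Varint 1: bytes[0:2] = B9 36 -> value 6969 (2 byte(s))
  byte[2]=0xE4 cont=1 payload=0x64=100: acc |= 100<<0 -> acc=100 shift=7
  byte[3]=0xEC cont=1 payload=0x6C=108: acc |= 108<<7 -> acc=13924 shift=14
  byte[4]=0x54 cont=0 payload=0x54=84: acc |= 84<<14 -> acc=1390180 shift=21 [end]
Varint 2: bytes[2:5] = E4 EC 54 -> value 1390180 (3 byte(s))
  byte[5]=0xF2 cont=1 payload=0x72=114: acc |= 114<<0 -> acc=114 shift=7
  byte[6]=0xC9 cont=1 payload=0x49=73: acc |= 73<<7 -> acc=9458 shift=14
  byte[7]=0x0C cont=0 payload=0x0C=12: acc |= 12<<14 -> acc=206066 shift=21 [end]
Varint 3: bytes[5:8] = F2 C9 0C -> value 206066 (3 byte(s))
  byte[8]=0xE6 cont=1 payload=0x66=102: acc |= 102<<0 -> acc=102 shift=7
  byte[9]=0xC4 cont=1 payload=0x44=68: acc |= 68<<7 -> acc=8806 shift=14
  byte[10]=0xFE cont=1 payload=0x7E=126: acc |= 126<<14 -> acc=2073190 shift=21
  byte[11]=0x55 cont=0 payload=0x55=85: acc |= 85<<21 -> acc=180331110 shift=28 [end]
Varint 4: bytes[8:12] = E6 C4 FE 55 -> value 180331110 (4 byte(s))
  byte[12]=0x04 cont=0 payload=0x04=4: acc |= 4<<0 -> acc=4 shift=7 [end]
Varint 5: bytes[12:13] = 04 -> value 4 (1 byte(s))

Answer: 8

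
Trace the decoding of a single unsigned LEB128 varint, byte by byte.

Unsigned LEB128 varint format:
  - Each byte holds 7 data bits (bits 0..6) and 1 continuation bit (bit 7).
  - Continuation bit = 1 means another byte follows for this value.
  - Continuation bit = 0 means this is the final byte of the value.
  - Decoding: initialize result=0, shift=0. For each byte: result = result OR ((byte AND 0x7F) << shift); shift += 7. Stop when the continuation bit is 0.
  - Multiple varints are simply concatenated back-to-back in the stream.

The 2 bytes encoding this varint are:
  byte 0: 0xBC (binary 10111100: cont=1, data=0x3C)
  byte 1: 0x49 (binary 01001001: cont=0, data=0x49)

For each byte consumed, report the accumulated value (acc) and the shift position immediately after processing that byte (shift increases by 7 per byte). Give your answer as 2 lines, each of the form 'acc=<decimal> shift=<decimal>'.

byte 0=0xBC: payload=0x3C=60, contrib = 60<<0 = 60; acc -> 60, shift -> 7
byte 1=0x49: payload=0x49=73, contrib = 73<<7 = 9344; acc -> 9404, shift -> 14

Answer: acc=60 shift=7
acc=9404 shift=14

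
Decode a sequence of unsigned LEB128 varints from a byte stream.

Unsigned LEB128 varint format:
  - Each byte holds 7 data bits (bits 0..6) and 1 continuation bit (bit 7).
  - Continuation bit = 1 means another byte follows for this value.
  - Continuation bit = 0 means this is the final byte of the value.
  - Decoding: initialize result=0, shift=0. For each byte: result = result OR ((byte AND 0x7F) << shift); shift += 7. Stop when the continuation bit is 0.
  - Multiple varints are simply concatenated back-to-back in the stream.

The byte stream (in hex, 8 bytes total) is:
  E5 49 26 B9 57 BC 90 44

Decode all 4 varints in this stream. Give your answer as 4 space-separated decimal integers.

  byte[0]=0xE5 cont=1 payload=0x65=101: acc |= 101<<0 -> acc=101 shift=7
  byte[1]=0x49 cont=0 payload=0x49=73: acc |= 73<<7 -> acc=9445 shift=14 [end]
Varint 1: bytes[0:2] = E5 49 -> value 9445 (2 byte(s))
  byte[2]=0x26 cont=0 payload=0x26=38: acc |= 38<<0 -> acc=38 shift=7 [end]
Varint 2: bytes[2:3] = 26 -> value 38 (1 byte(s))
  byte[3]=0xB9 cont=1 payload=0x39=57: acc |= 57<<0 -> acc=57 shift=7
  byte[4]=0x57 cont=0 payload=0x57=87: acc |= 87<<7 -> acc=11193 shift=14 [end]
Varint 3: bytes[3:5] = B9 57 -> value 11193 (2 byte(s))
  byte[5]=0xBC cont=1 payload=0x3C=60: acc |= 60<<0 -> acc=60 shift=7
  byte[6]=0x90 cont=1 payload=0x10=16: acc |= 16<<7 -> acc=2108 shift=14
  byte[7]=0x44 cont=0 payload=0x44=68: acc |= 68<<14 -> acc=1116220 shift=21 [end]
Varint 4: bytes[5:8] = BC 90 44 -> value 1116220 (3 byte(s))

Answer: 9445 38 11193 1116220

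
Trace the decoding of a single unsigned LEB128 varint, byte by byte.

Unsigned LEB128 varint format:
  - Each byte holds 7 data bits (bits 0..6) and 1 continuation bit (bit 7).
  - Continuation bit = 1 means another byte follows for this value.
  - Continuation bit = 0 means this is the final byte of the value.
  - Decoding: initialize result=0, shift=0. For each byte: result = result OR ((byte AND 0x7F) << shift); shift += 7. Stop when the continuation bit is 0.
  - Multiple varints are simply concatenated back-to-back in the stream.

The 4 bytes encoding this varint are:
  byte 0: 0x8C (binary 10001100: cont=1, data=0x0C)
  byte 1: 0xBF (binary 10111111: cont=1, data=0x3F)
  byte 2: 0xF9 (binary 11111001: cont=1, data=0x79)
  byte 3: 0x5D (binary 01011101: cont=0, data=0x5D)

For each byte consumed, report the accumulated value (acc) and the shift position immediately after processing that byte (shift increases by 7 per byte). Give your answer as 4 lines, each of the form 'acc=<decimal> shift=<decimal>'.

byte 0=0x8C: payload=0x0C=12, contrib = 12<<0 = 12; acc -> 12, shift -> 7
byte 1=0xBF: payload=0x3F=63, contrib = 63<<7 = 8064; acc -> 8076, shift -> 14
byte 2=0xF9: payload=0x79=121, contrib = 121<<14 = 1982464; acc -> 1990540, shift -> 21
byte 3=0x5D: payload=0x5D=93, contrib = 93<<21 = 195035136; acc -> 197025676, shift -> 28

Answer: acc=12 shift=7
acc=8076 shift=14
acc=1990540 shift=21
acc=197025676 shift=28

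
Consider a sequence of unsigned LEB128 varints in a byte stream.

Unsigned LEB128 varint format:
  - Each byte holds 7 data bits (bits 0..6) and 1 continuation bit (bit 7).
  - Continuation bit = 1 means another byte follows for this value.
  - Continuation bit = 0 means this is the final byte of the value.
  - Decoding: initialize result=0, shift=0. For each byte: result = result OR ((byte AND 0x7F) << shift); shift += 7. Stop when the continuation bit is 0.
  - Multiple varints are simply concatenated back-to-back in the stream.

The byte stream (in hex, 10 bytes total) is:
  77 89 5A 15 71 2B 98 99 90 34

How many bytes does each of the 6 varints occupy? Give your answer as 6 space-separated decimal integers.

  byte[0]=0x77 cont=0 payload=0x77=119: acc |= 119<<0 -> acc=119 shift=7 [end]
Varint 1: bytes[0:1] = 77 -> value 119 (1 byte(s))
  byte[1]=0x89 cont=1 payload=0x09=9: acc |= 9<<0 -> acc=9 shift=7
  byte[2]=0x5A cont=0 payload=0x5A=90: acc |= 90<<7 -> acc=11529 shift=14 [end]
Varint 2: bytes[1:3] = 89 5A -> value 11529 (2 byte(s))
  byte[3]=0x15 cont=0 payload=0x15=21: acc |= 21<<0 -> acc=21 shift=7 [end]
Varint 3: bytes[3:4] = 15 -> value 21 (1 byte(s))
  byte[4]=0x71 cont=0 payload=0x71=113: acc |= 113<<0 -> acc=113 shift=7 [end]
Varint 4: bytes[4:5] = 71 -> value 113 (1 byte(s))
  byte[5]=0x2B cont=0 payload=0x2B=43: acc |= 43<<0 -> acc=43 shift=7 [end]
Varint 5: bytes[5:6] = 2B -> value 43 (1 byte(s))
  byte[6]=0x98 cont=1 payload=0x18=24: acc |= 24<<0 -> acc=24 shift=7
  byte[7]=0x99 cont=1 payload=0x19=25: acc |= 25<<7 -> acc=3224 shift=14
  byte[8]=0x90 cont=1 payload=0x10=16: acc |= 16<<14 -> acc=265368 shift=21
  byte[9]=0x34 cont=0 payload=0x34=52: acc |= 52<<21 -> acc=109317272 shift=28 [end]
Varint 6: bytes[6:10] = 98 99 90 34 -> value 109317272 (4 byte(s))

Answer: 1 2 1 1 1 4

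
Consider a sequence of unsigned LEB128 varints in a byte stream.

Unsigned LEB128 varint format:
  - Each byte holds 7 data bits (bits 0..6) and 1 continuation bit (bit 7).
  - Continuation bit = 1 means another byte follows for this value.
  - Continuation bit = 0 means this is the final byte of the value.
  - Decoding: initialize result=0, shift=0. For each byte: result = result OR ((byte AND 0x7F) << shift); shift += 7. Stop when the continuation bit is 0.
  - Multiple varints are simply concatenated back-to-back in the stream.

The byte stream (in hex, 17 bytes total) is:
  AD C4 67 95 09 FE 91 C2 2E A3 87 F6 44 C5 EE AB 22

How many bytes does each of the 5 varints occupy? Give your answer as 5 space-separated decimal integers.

  byte[0]=0xAD cont=1 payload=0x2D=45: acc |= 45<<0 -> acc=45 shift=7
  byte[1]=0xC4 cont=1 payload=0x44=68: acc |= 68<<7 -> acc=8749 shift=14
  byte[2]=0x67 cont=0 payload=0x67=103: acc |= 103<<14 -> acc=1696301 shift=21 [end]
Varint 1: bytes[0:3] = AD C4 67 -> value 1696301 (3 byte(s))
  byte[3]=0x95 cont=1 payload=0x15=21: acc |= 21<<0 -> acc=21 shift=7
  byte[4]=0x09 cont=0 payload=0x09=9: acc |= 9<<7 -> acc=1173 shift=14 [end]
Varint 2: bytes[3:5] = 95 09 -> value 1173 (2 byte(s))
  byte[5]=0xFE cont=1 payload=0x7E=126: acc |= 126<<0 -> acc=126 shift=7
  byte[6]=0x91 cont=1 payload=0x11=17: acc |= 17<<7 -> acc=2302 shift=14
  byte[7]=0xC2 cont=1 payload=0x42=66: acc |= 66<<14 -> acc=1083646 shift=21
  byte[8]=0x2E cont=0 payload=0x2E=46: acc |= 46<<21 -> acc=97552638 shift=28 [end]
Varint 3: bytes[5:9] = FE 91 C2 2E -> value 97552638 (4 byte(s))
  byte[9]=0xA3 cont=1 payload=0x23=35: acc |= 35<<0 -> acc=35 shift=7
  byte[10]=0x87 cont=1 payload=0x07=7: acc |= 7<<7 -> acc=931 shift=14
  byte[11]=0xF6 cont=1 payload=0x76=118: acc |= 118<<14 -> acc=1934243 shift=21
  byte[12]=0x44 cont=0 payload=0x44=68: acc |= 68<<21 -> acc=144540579 shift=28 [end]
Varint 4: bytes[9:13] = A3 87 F6 44 -> value 144540579 (4 byte(s))
  byte[13]=0xC5 cont=1 payload=0x45=69: acc |= 69<<0 -> acc=69 shift=7
  byte[14]=0xEE cont=1 payload=0x6E=110: acc |= 110<<7 -> acc=14149 shift=14
  byte[15]=0xAB cont=1 payload=0x2B=43: acc |= 43<<14 -> acc=718661 shift=21
  byte[16]=0x22 cont=0 payload=0x22=34: acc |= 34<<21 -> acc=72021829 shift=28 [end]
Varint 5: bytes[13:17] = C5 EE AB 22 -> value 72021829 (4 byte(s))

Answer: 3 2 4 4 4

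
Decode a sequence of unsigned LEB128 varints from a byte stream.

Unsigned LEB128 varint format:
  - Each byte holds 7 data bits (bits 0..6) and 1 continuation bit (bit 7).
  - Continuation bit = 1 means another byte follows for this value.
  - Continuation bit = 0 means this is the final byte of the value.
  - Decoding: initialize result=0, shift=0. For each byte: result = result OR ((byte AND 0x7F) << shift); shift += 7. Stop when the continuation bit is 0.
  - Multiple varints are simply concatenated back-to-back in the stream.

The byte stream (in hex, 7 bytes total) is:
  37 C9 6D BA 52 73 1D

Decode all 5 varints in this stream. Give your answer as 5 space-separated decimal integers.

Answer: 55 14025 10554 115 29

Derivation:
  byte[0]=0x37 cont=0 payload=0x37=55: acc |= 55<<0 -> acc=55 shift=7 [end]
Varint 1: bytes[0:1] = 37 -> value 55 (1 byte(s))
  byte[1]=0xC9 cont=1 payload=0x49=73: acc |= 73<<0 -> acc=73 shift=7
  byte[2]=0x6D cont=0 payload=0x6D=109: acc |= 109<<7 -> acc=14025 shift=14 [end]
Varint 2: bytes[1:3] = C9 6D -> value 14025 (2 byte(s))
  byte[3]=0xBA cont=1 payload=0x3A=58: acc |= 58<<0 -> acc=58 shift=7
  byte[4]=0x52 cont=0 payload=0x52=82: acc |= 82<<7 -> acc=10554 shift=14 [end]
Varint 3: bytes[3:5] = BA 52 -> value 10554 (2 byte(s))
  byte[5]=0x73 cont=0 payload=0x73=115: acc |= 115<<0 -> acc=115 shift=7 [end]
Varint 4: bytes[5:6] = 73 -> value 115 (1 byte(s))
  byte[6]=0x1D cont=0 payload=0x1D=29: acc |= 29<<0 -> acc=29 shift=7 [end]
Varint 5: bytes[6:7] = 1D -> value 29 (1 byte(s))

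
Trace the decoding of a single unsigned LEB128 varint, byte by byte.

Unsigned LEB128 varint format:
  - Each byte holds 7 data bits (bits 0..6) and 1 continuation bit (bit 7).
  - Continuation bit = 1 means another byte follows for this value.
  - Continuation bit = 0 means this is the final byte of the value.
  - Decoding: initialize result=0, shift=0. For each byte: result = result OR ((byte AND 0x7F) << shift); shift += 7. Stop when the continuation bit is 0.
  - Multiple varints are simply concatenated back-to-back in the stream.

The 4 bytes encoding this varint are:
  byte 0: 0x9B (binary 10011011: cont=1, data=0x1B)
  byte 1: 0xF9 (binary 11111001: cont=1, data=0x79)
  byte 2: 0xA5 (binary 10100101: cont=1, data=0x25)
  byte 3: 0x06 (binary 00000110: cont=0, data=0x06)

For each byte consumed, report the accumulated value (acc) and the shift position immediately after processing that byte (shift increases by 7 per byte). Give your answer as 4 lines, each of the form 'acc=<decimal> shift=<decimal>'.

Answer: acc=27 shift=7
acc=15515 shift=14
acc=621723 shift=21
acc=13204635 shift=28

Derivation:
byte 0=0x9B: payload=0x1B=27, contrib = 27<<0 = 27; acc -> 27, shift -> 7
byte 1=0xF9: payload=0x79=121, contrib = 121<<7 = 15488; acc -> 15515, shift -> 14
byte 2=0xA5: payload=0x25=37, contrib = 37<<14 = 606208; acc -> 621723, shift -> 21
byte 3=0x06: payload=0x06=6, contrib = 6<<21 = 12582912; acc -> 13204635, shift -> 28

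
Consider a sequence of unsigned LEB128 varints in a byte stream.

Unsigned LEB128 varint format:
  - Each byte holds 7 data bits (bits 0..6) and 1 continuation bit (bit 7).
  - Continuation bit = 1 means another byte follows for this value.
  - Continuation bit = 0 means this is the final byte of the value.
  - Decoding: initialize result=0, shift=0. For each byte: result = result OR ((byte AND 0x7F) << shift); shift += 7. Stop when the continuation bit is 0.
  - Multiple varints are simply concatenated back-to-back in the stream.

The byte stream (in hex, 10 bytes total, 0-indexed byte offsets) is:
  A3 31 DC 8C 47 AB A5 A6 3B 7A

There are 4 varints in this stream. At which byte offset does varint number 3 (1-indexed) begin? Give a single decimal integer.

Answer: 5

Derivation:
  byte[0]=0xA3 cont=1 payload=0x23=35: acc |= 35<<0 -> acc=35 shift=7
  byte[1]=0x31 cont=0 payload=0x31=49: acc |= 49<<7 -> acc=6307 shift=14 [end]
Varint 1: bytes[0:2] = A3 31 -> value 6307 (2 byte(s))
  byte[2]=0xDC cont=1 payload=0x5C=92: acc |= 92<<0 -> acc=92 shift=7
  byte[3]=0x8C cont=1 payload=0x0C=12: acc |= 12<<7 -> acc=1628 shift=14
  byte[4]=0x47 cont=0 payload=0x47=71: acc |= 71<<14 -> acc=1164892 shift=21 [end]
Varint 2: bytes[2:5] = DC 8C 47 -> value 1164892 (3 byte(s))
  byte[5]=0xAB cont=1 payload=0x2B=43: acc |= 43<<0 -> acc=43 shift=7
  byte[6]=0xA5 cont=1 payload=0x25=37: acc |= 37<<7 -> acc=4779 shift=14
  byte[7]=0xA6 cont=1 payload=0x26=38: acc |= 38<<14 -> acc=627371 shift=21
  byte[8]=0x3B cont=0 payload=0x3B=59: acc |= 59<<21 -> acc=124359339 shift=28 [end]
Varint 3: bytes[5:9] = AB A5 A6 3B -> value 124359339 (4 byte(s))
  byte[9]=0x7A cont=0 payload=0x7A=122: acc |= 122<<0 -> acc=122 shift=7 [end]
Varint 4: bytes[9:10] = 7A -> value 122 (1 byte(s))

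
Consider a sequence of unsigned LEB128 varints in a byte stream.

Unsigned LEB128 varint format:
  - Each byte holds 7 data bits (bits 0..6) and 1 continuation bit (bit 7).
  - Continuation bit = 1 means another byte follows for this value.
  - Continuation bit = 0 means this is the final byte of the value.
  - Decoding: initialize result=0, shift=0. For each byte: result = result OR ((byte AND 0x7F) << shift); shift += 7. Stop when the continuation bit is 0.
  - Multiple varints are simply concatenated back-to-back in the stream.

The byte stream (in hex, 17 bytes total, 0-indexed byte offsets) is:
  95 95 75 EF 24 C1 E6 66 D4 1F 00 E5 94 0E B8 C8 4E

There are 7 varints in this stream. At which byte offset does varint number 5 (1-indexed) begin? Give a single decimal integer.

  byte[0]=0x95 cont=1 payload=0x15=21: acc |= 21<<0 -> acc=21 shift=7
  byte[1]=0x95 cont=1 payload=0x15=21: acc |= 21<<7 -> acc=2709 shift=14
  byte[2]=0x75 cont=0 payload=0x75=117: acc |= 117<<14 -> acc=1919637 shift=21 [end]
Varint 1: bytes[0:3] = 95 95 75 -> value 1919637 (3 byte(s))
  byte[3]=0xEF cont=1 payload=0x6F=111: acc |= 111<<0 -> acc=111 shift=7
  byte[4]=0x24 cont=0 payload=0x24=36: acc |= 36<<7 -> acc=4719 shift=14 [end]
Varint 2: bytes[3:5] = EF 24 -> value 4719 (2 byte(s))
  byte[5]=0xC1 cont=1 payload=0x41=65: acc |= 65<<0 -> acc=65 shift=7
  byte[6]=0xE6 cont=1 payload=0x66=102: acc |= 102<<7 -> acc=13121 shift=14
  byte[7]=0x66 cont=0 payload=0x66=102: acc |= 102<<14 -> acc=1684289 shift=21 [end]
Varint 3: bytes[5:8] = C1 E6 66 -> value 1684289 (3 byte(s))
  byte[8]=0xD4 cont=1 payload=0x54=84: acc |= 84<<0 -> acc=84 shift=7
  byte[9]=0x1F cont=0 payload=0x1F=31: acc |= 31<<7 -> acc=4052 shift=14 [end]
Varint 4: bytes[8:10] = D4 1F -> value 4052 (2 byte(s))
  byte[10]=0x00 cont=0 payload=0x00=0: acc |= 0<<0 -> acc=0 shift=7 [end]
Varint 5: bytes[10:11] = 00 -> value 0 (1 byte(s))
  byte[11]=0xE5 cont=1 payload=0x65=101: acc |= 101<<0 -> acc=101 shift=7
  byte[12]=0x94 cont=1 payload=0x14=20: acc |= 20<<7 -> acc=2661 shift=14
  byte[13]=0x0E cont=0 payload=0x0E=14: acc |= 14<<14 -> acc=232037 shift=21 [end]
Varint 6: bytes[11:14] = E5 94 0E -> value 232037 (3 byte(s))
  byte[14]=0xB8 cont=1 payload=0x38=56: acc |= 56<<0 -> acc=56 shift=7
  byte[15]=0xC8 cont=1 payload=0x48=72: acc |= 72<<7 -> acc=9272 shift=14
  byte[16]=0x4E cont=0 payload=0x4E=78: acc |= 78<<14 -> acc=1287224 shift=21 [end]
Varint 7: bytes[14:17] = B8 C8 4E -> value 1287224 (3 byte(s))

Answer: 10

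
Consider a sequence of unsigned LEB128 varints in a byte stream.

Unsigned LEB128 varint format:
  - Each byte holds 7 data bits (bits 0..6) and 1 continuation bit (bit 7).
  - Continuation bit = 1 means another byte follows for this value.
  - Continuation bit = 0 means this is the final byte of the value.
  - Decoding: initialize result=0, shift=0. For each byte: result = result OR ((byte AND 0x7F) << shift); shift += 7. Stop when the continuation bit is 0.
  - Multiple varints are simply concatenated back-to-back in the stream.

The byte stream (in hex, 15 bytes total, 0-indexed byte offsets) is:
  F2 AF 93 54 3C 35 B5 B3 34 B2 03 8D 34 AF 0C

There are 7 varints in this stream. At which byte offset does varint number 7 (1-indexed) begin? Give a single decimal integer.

  byte[0]=0xF2 cont=1 payload=0x72=114: acc |= 114<<0 -> acc=114 shift=7
  byte[1]=0xAF cont=1 payload=0x2F=47: acc |= 47<<7 -> acc=6130 shift=14
  byte[2]=0x93 cont=1 payload=0x13=19: acc |= 19<<14 -> acc=317426 shift=21
  byte[3]=0x54 cont=0 payload=0x54=84: acc |= 84<<21 -> acc=176478194 shift=28 [end]
Varint 1: bytes[0:4] = F2 AF 93 54 -> value 176478194 (4 byte(s))
  byte[4]=0x3C cont=0 payload=0x3C=60: acc |= 60<<0 -> acc=60 shift=7 [end]
Varint 2: bytes[4:5] = 3C -> value 60 (1 byte(s))
  byte[5]=0x35 cont=0 payload=0x35=53: acc |= 53<<0 -> acc=53 shift=7 [end]
Varint 3: bytes[5:6] = 35 -> value 53 (1 byte(s))
  byte[6]=0xB5 cont=1 payload=0x35=53: acc |= 53<<0 -> acc=53 shift=7
  byte[7]=0xB3 cont=1 payload=0x33=51: acc |= 51<<7 -> acc=6581 shift=14
  byte[8]=0x34 cont=0 payload=0x34=52: acc |= 52<<14 -> acc=858549 shift=21 [end]
Varint 4: bytes[6:9] = B5 B3 34 -> value 858549 (3 byte(s))
  byte[9]=0xB2 cont=1 payload=0x32=50: acc |= 50<<0 -> acc=50 shift=7
  byte[10]=0x03 cont=0 payload=0x03=3: acc |= 3<<7 -> acc=434 shift=14 [end]
Varint 5: bytes[9:11] = B2 03 -> value 434 (2 byte(s))
  byte[11]=0x8D cont=1 payload=0x0D=13: acc |= 13<<0 -> acc=13 shift=7
  byte[12]=0x34 cont=0 payload=0x34=52: acc |= 52<<7 -> acc=6669 shift=14 [end]
Varint 6: bytes[11:13] = 8D 34 -> value 6669 (2 byte(s))
  byte[13]=0xAF cont=1 payload=0x2F=47: acc |= 47<<0 -> acc=47 shift=7
  byte[14]=0x0C cont=0 payload=0x0C=12: acc |= 12<<7 -> acc=1583 shift=14 [end]
Varint 7: bytes[13:15] = AF 0C -> value 1583 (2 byte(s))

Answer: 13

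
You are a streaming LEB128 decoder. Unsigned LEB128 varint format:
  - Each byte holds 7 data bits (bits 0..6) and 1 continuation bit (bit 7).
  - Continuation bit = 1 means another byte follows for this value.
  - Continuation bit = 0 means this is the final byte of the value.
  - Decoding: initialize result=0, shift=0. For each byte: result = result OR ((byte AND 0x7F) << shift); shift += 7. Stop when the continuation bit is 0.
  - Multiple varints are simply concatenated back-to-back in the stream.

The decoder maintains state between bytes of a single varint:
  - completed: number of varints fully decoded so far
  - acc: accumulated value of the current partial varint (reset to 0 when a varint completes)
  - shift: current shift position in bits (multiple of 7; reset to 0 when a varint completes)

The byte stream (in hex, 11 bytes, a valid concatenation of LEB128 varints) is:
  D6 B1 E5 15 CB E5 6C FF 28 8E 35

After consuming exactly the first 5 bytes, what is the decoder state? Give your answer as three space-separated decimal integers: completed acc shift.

byte[0]=0xD6 cont=1 payload=0x56: acc |= 86<<0 -> completed=0 acc=86 shift=7
byte[1]=0xB1 cont=1 payload=0x31: acc |= 49<<7 -> completed=0 acc=6358 shift=14
byte[2]=0xE5 cont=1 payload=0x65: acc |= 101<<14 -> completed=0 acc=1661142 shift=21
byte[3]=0x15 cont=0 payload=0x15: varint #1 complete (value=45701334); reset -> completed=1 acc=0 shift=0
byte[4]=0xCB cont=1 payload=0x4B: acc |= 75<<0 -> completed=1 acc=75 shift=7

Answer: 1 75 7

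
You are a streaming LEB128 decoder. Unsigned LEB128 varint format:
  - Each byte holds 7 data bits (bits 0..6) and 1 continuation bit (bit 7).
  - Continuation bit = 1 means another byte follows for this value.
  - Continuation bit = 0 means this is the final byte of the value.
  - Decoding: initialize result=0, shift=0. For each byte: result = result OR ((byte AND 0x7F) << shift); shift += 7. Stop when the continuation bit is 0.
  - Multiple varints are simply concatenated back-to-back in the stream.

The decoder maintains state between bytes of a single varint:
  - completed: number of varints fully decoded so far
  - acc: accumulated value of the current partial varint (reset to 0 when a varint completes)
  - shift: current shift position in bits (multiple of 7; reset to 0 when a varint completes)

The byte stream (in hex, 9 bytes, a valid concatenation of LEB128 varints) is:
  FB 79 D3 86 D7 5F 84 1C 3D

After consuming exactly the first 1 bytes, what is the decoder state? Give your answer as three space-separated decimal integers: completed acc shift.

Answer: 0 123 7

Derivation:
byte[0]=0xFB cont=1 payload=0x7B: acc |= 123<<0 -> completed=0 acc=123 shift=7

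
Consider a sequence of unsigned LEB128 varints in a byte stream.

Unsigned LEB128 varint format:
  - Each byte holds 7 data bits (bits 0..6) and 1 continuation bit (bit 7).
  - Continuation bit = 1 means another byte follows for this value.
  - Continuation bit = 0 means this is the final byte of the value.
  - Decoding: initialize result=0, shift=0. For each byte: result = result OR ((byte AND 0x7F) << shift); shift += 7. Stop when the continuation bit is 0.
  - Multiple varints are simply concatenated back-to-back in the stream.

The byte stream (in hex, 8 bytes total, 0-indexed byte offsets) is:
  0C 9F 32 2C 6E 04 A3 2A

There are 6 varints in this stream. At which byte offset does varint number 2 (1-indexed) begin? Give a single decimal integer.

Answer: 1

Derivation:
  byte[0]=0x0C cont=0 payload=0x0C=12: acc |= 12<<0 -> acc=12 shift=7 [end]
Varint 1: bytes[0:1] = 0C -> value 12 (1 byte(s))
  byte[1]=0x9F cont=1 payload=0x1F=31: acc |= 31<<0 -> acc=31 shift=7
  byte[2]=0x32 cont=0 payload=0x32=50: acc |= 50<<7 -> acc=6431 shift=14 [end]
Varint 2: bytes[1:3] = 9F 32 -> value 6431 (2 byte(s))
  byte[3]=0x2C cont=0 payload=0x2C=44: acc |= 44<<0 -> acc=44 shift=7 [end]
Varint 3: bytes[3:4] = 2C -> value 44 (1 byte(s))
  byte[4]=0x6E cont=0 payload=0x6E=110: acc |= 110<<0 -> acc=110 shift=7 [end]
Varint 4: bytes[4:5] = 6E -> value 110 (1 byte(s))
  byte[5]=0x04 cont=0 payload=0x04=4: acc |= 4<<0 -> acc=4 shift=7 [end]
Varint 5: bytes[5:6] = 04 -> value 4 (1 byte(s))
  byte[6]=0xA3 cont=1 payload=0x23=35: acc |= 35<<0 -> acc=35 shift=7
  byte[7]=0x2A cont=0 payload=0x2A=42: acc |= 42<<7 -> acc=5411 shift=14 [end]
Varint 6: bytes[6:8] = A3 2A -> value 5411 (2 byte(s))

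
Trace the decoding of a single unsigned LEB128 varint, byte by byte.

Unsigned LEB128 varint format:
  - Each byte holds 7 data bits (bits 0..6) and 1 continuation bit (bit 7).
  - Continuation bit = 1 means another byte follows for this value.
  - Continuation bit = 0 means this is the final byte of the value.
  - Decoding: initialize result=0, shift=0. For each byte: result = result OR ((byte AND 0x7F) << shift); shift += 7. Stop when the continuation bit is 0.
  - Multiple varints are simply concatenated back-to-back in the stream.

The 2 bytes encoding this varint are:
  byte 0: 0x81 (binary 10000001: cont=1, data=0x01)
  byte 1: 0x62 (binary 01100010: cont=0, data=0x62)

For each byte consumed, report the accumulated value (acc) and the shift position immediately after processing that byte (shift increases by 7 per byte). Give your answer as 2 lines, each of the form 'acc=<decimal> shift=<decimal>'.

byte 0=0x81: payload=0x01=1, contrib = 1<<0 = 1; acc -> 1, shift -> 7
byte 1=0x62: payload=0x62=98, contrib = 98<<7 = 12544; acc -> 12545, shift -> 14

Answer: acc=1 shift=7
acc=12545 shift=14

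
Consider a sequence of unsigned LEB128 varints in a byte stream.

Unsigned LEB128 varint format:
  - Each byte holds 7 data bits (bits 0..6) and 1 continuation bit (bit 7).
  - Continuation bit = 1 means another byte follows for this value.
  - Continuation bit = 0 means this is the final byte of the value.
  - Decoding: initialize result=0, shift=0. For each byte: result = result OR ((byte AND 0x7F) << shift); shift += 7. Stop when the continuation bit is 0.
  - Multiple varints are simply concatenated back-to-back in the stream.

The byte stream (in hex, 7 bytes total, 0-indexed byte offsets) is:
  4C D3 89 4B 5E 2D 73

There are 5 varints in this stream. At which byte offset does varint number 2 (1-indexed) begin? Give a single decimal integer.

Answer: 1

Derivation:
  byte[0]=0x4C cont=0 payload=0x4C=76: acc |= 76<<0 -> acc=76 shift=7 [end]
Varint 1: bytes[0:1] = 4C -> value 76 (1 byte(s))
  byte[1]=0xD3 cont=1 payload=0x53=83: acc |= 83<<0 -> acc=83 shift=7
  byte[2]=0x89 cont=1 payload=0x09=9: acc |= 9<<7 -> acc=1235 shift=14
  byte[3]=0x4B cont=0 payload=0x4B=75: acc |= 75<<14 -> acc=1230035 shift=21 [end]
Varint 2: bytes[1:4] = D3 89 4B -> value 1230035 (3 byte(s))
  byte[4]=0x5E cont=0 payload=0x5E=94: acc |= 94<<0 -> acc=94 shift=7 [end]
Varint 3: bytes[4:5] = 5E -> value 94 (1 byte(s))
  byte[5]=0x2D cont=0 payload=0x2D=45: acc |= 45<<0 -> acc=45 shift=7 [end]
Varint 4: bytes[5:6] = 2D -> value 45 (1 byte(s))
  byte[6]=0x73 cont=0 payload=0x73=115: acc |= 115<<0 -> acc=115 shift=7 [end]
Varint 5: bytes[6:7] = 73 -> value 115 (1 byte(s))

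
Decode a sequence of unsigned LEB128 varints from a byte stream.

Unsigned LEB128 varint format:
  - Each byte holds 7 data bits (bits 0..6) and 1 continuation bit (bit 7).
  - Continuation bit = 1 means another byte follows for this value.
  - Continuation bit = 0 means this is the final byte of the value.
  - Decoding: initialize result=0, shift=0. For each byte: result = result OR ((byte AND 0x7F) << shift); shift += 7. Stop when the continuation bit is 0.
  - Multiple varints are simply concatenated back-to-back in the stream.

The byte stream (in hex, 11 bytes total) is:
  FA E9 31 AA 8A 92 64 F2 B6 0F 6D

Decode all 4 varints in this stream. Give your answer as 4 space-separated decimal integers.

Answer: 816378 210011434 252786 109

Derivation:
  byte[0]=0xFA cont=1 payload=0x7A=122: acc |= 122<<0 -> acc=122 shift=7
  byte[1]=0xE9 cont=1 payload=0x69=105: acc |= 105<<7 -> acc=13562 shift=14
  byte[2]=0x31 cont=0 payload=0x31=49: acc |= 49<<14 -> acc=816378 shift=21 [end]
Varint 1: bytes[0:3] = FA E9 31 -> value 816378 (3 byte(s))
  byte[3]=0xAA cont=1 payload=0x2A=42: acc |= 42<<0 -> acc=42 shift=7
  byte[4]=0x8A cont=1 payload=0x0A=10: acc |= 10<<7 -> acc=1322 shift=14
  byte[5]=0x92 cont=1 payload=0x12=18: acc |= 18<<14 -> acc=296234 shift=21
  byte[6]=0x64 cont=0 payload=0x64=100: acc |= 100<<21 -> acc=210011434 shift=28 [end]
Varint 2: bytes[3:7] = AA 8A 92 64 -> value 210011434 (4 byte(s))
  byte[7]=0xF2 cont=1 payload=0x72=114: acc |= 114<<0 -> acc=114 shift=7
  byte[8]=0xB6 cont=1 payload=0x36=54: acc |= 54<<7 -> acc=7026 shift=14
  byte[9]=0x0F cont=0 payload=0x0F=15: acc |= 15<<14 -> acc=252786 shift=21 [end]
Varint 3: bytes[7:10] = F2 B6 0F -> value 252786 (3 byte(s))
  byte[10]=0x6D cont=0 payload=0x6D=109: acc |= 109<<0 -> acc=109 shift=7 [end]
Varint 4: bytes[10:11] = 6D -> value 109 (1 byte(s))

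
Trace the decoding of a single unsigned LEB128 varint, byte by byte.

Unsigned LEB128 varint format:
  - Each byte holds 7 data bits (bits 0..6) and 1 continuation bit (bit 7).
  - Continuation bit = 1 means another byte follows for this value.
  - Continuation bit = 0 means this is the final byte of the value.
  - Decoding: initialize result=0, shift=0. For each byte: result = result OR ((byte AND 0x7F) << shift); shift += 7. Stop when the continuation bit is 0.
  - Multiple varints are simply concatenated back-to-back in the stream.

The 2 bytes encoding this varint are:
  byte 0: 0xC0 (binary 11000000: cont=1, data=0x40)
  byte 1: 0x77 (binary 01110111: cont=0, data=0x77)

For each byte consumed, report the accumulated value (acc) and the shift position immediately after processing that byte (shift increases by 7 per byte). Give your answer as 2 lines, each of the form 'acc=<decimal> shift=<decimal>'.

Answer: acc=64 shift=7
acc=15296 shift=14

Derivation:
byte 0=0xC0: payload=0x40=64, contrib = 64<<0 = 64; acc -> 64, shift -> 7
byte 1=0x77: payload=0x77=119, contrib = 119<<7 = 15232; acc -> 15296, shift -> 14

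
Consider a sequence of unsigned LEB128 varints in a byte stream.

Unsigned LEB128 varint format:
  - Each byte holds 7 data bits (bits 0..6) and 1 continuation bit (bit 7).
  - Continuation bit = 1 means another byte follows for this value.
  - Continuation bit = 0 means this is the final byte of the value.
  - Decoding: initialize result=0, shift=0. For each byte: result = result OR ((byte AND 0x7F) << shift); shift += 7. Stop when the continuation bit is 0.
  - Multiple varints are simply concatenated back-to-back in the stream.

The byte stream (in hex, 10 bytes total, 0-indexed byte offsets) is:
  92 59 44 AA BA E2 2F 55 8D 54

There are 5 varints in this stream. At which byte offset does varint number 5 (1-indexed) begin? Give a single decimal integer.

Answer: 8

Derivation:
  byte[0]=0x92 cont=1 payload=0x12=18: acc |= 18<<0 -> acc=18 shift=7
  byte[1]=0x59 cont=0 payload=0x59=89: acc |= 89<<7 -> acc=11410 shift=14 [end]
Varint 1: bytes[0:2] = 92 59 -> value 11410 (2 byte(s))
  byte[2]=0x44 cont=0 payload=0x44=68: acc |= 68<<0 -> acc=68 shift=7 [end]
Varint 2: bytes[2:3] = 44 -> value 68 (1 byte(s))
  byte[3]=0xAA cont=1 payload=0x2A=42: acc |= 42<<0 -> acc=42 shift=7
  byte[4]=0xBA cont=1 payload=0x3A=58: acc |= 58<<7 -> acc=7466 shift=14
  byte[5]=0xE2 cont=1 payload=0x62=98: acc |= 98<<14 -> acc=1613098 shift=21
  byte[6]=0x2F cont=0 payload=0x2F=47: acc |= 47<<21 -> acc=100179242 shift=28 [end]
Varint 3: bytes[3:7] = AA BA E2 2F -> value 100179242 (4 byte(s))
  byte[7]=0x55 cont=0 payload=0x55=85: acc |= 85<<0 -> acc=85 shift=7 [end]
Varint 4: bytes[7:8] = 55 -> value 85 (1 byte(s))
  byte[8]=0x8D cont=1 payload=0x0D=13: acc |= 13<<0 -> acc=13 shift=7
  byte[9]=0x54 cont=0 payload=0x54=84: acc |= 84<<7 -> acc=10765 shift=14 [end]
Varint 5: bytes[8:10] = 8D 54 -> value 10765 (2 byte(s))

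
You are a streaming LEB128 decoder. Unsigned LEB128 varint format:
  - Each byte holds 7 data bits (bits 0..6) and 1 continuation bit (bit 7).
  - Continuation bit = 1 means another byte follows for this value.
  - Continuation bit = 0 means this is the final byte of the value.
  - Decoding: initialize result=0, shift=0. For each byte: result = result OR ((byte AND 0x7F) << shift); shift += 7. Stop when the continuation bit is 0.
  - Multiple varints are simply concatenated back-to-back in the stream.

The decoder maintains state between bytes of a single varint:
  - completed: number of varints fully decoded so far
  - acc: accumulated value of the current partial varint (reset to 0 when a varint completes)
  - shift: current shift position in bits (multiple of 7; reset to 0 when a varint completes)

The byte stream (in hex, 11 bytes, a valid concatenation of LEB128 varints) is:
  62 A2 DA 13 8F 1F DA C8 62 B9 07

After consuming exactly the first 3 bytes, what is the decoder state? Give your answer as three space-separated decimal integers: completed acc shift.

byte[0]=0x62 cont=0 payload=0x62: varint #1 complete (value=98); reset -> completed=1 acc=0 shift=0
byte[1]=0xA2 cont=1 payload=0x22: acc |= 34<<0 -> completed=1 acc=34 shift=7
byte[2]=0xDA cont=1 payload=0x5A: acc |= 90<<7 -> completed=1 acc=11554 shift=14

Answer: 1 11554 14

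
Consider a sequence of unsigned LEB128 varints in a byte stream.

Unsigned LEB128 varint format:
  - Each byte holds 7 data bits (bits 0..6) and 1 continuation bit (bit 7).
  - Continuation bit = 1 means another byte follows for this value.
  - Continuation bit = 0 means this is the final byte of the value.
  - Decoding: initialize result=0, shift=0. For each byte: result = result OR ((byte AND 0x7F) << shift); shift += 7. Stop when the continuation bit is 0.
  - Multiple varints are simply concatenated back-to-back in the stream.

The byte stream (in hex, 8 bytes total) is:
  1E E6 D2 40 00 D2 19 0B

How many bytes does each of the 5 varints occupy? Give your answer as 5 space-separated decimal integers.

Answer: 1 3 1 2 1

Derivation:
  byte[0]=0x1E cont=0 payload=0x1E=30: acc |= 30<<0 -> acc=30 shift=7 [end]
Varint 1: bytes[0:1] = 1E -> value 30 (1 byte(s))
  byte[1]=0xE6 cont=1 payload=0x66=102: acc |= 102<<0 -> acc=102 shift=7
  byte[2]=0xD2 cont=1 payload=0x52=82: acc |= 82<<7 -> acc=10598 shift=14
  byte[3]=0x40 cont=0 payload=0x40=64: acc |= 64<<14 -> acc=1059174 shift=21 [end]
Varint 2: bytes[1:4] = E6 D2 40 -> value 1059174 (3 byte(s))
  byte[4]=0x00 cont=0 payload=0x00=0: acc |= 0<<0 -> acc=0 shift=7 [end]
Varint 3: bytes[4:5] = 00 -> value 0 (1 byte(s))
  byte[5]=0xD2 cont=1 payload=0x52=82: acc |= 82<<0 -> acc=82 shift=7
  byte[6]=0x19 cont=0 payload=0x19=25: acc |= 25<<7 -> acc=3282 shift=14 [end]
Varint 4: bytes[5:7] = D2 19 -> value 3282 (2 byte(s))
  byte[7]=0x0B cont=0 payload=0x0B=11: acc |= 11<<0 -> acc=11 shift=7 [end]
Varint 5: bytes[7:8] = 0B -> value 11 (1 byte(s))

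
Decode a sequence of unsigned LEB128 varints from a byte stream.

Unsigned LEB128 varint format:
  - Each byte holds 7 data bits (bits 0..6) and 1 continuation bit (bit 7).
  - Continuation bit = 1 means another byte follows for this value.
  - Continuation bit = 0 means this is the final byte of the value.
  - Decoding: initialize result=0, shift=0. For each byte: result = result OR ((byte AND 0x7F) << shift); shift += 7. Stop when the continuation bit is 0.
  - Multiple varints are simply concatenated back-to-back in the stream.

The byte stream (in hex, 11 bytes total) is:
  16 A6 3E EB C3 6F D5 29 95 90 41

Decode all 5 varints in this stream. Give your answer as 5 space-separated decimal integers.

  byte[0]=0x16 cont=0 payload=0x16=22: acc |= 22<<0 -> acc=22 shift=7 [end]
Varint 1: bytes[0:1] = 16 -> value 22 (1 byte(s))
  byte[1]=0xA6 cont=1 payload=0x26=38: acc |= 38<<0 -> acc=38 shift=7
  byte[2]=0x3E cont=0 payload=0x3E=62: acc |= 62<<7 -> acc=7974 shift=14 [end]
Varint 2: bytes[1:3] = A6 3E -> value 7974 (2 byte(s))
  byte[3]=0xEB cont=1 payload=0x6B=107: acc |= 107<<0 -> acc=107 shift=7
  byte[4]=0xC3 cont=1 payload=0x43=67: acc |= 67<<7 -> acc=8683 shift=14
  byte[5]=0x6F cont=0 payload=0x6F=111: acc |= 111<<14 -> acc=1827307 shift=21 [end]
Varint 3: bytes[3:6] = EB C3 6F -> value 1827307 (3 byte(s))
  byte[6]=0xD5 cont=1 payload=0x55=85: acc |= 85<<0 -> acc=85 shift=7
  byte[7]=0x29 cont=0 payload=0x29=41: acc |= 41<<7 -> acc=5333 shift=14 [end]
Varint 4: bytes[6:8] = D5 29 -> value 5333 (2 byte(s))
  byte[8]=0x95 cont=1 payload=0x15=21: acc |= 21<<0 -> acc=21 shift=7
  byte[9]=0x90 cont=1 payload=0x10=16: acc |= 16<<7 -> acc=2069 shift=14
  byte[10]=0x41 cont=0 payload=0x41=65: acc |= 65<<14 -> acc=1067029 shift=21 [end]
Varint 5: bytes[8:11] = 95 90 41 -> value 1067029 (3 byte(s))

Answer: 22 7974 1827307 5333 1067029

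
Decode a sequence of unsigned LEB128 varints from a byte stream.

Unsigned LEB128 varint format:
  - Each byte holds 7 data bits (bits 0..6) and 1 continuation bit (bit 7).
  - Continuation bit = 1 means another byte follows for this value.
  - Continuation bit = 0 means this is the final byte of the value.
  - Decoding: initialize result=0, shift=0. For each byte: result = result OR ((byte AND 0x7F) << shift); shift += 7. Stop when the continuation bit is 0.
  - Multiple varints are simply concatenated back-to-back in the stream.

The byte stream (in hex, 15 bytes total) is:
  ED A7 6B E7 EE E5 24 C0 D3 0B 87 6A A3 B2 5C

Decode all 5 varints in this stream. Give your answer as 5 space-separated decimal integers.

  byte[0]=0xED cont=1 payload=0x6D=109: acc |= 109<<0 -> acc=109 shift=7
  byte[1]=0xA7 cont=1 payload=0x27=39: acc |= 39<<7 -> acc=5101 shift=14
  byte[2]=0x6B cont=0 payload=0x6B=107: acc |= 107<<14 -> acc=1758189 shift=21 [end]
Varint 1: bytes[0:3] = ED A7 6B -> value 1758189 (3 byte(s))
  byte[3]=0xE7 cont=1 payload=0x67=103: acc |= 103<<0 -> acc=103 shift=7
  byte[4]=0xEE cont=1 payload=0x6E=110: acc |= 110<<7 -> acc=14183 shift=14
  byte[5]=0xE5 cont=1 payload=0x65=101: acc |= 101<<14 -> acc=1668967 shift=21
  byte[6]=0x24 cont=0 payload=0x24=36: acc |= 36<<21 -> acc=77166439 shift=28 [end]
Varint 2: bytes[3:7] = E7 EE E5 24 -> value 77166439 (4 byte(s))
  byte[7]=0xC0 cont=1 payload=0x40=64: acc |= 64<<0 -> acc=64 shift=7
  byte[8]=0xD3 cont=1 payload=0x53=83: acc |= 83<<7 -> acc=10688 shift=14
  byte[9]=0x0B cont=0 payload=0x0B=11: acc |= 11<<14 -> acc=190912 shift=21 [end]
Varint 3: bytes[7:10] = C0 D3 0B -> value 190912 (3 byte(s))
  byte[10]=0x87 cont=1 payload=0x07=7: acc |= 7<<0 -> acc=7 shift=7
  byte[11]=0x6A cont=0 payload=0x6A=106: acc |= 106<<7 -> acc=13575 shift=14 [end]
Varint 4: bytes[10:12] = 87 6A -> value 13575 (2 byte(s))
  byte[12]=0xA3 cont=1 payload=0x23=35: acc |= 35<<0 -> acc=35 shift=7
  byte[13]=0xB2 cont=1 payload=0x32=50: acc |= 50<<7 -> acc=6435 shift=14
  byte[14]=0x5C cont=0 payload=0x5C=92: acc |= 92<<14 -> acc=1513763 shift=21 [end]
Varint 5: bytes[12:15] = A3 B2 5C -> value 1513763 (3 byte(s))

Answer: 1758189 77166439 190912 13575 1513763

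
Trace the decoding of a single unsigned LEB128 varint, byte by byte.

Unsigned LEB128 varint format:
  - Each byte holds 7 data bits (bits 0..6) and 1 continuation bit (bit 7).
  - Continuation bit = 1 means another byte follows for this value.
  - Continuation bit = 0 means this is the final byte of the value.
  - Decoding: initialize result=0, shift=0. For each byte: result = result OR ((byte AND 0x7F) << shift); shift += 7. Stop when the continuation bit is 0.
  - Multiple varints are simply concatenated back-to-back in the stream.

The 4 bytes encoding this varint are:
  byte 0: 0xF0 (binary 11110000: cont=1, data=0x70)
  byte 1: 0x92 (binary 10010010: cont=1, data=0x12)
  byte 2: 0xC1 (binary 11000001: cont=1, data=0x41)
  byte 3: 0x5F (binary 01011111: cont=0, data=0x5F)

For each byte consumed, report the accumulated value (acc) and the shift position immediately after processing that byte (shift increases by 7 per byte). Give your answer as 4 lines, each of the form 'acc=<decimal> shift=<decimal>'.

Answer: acc=112 shift=7
acc=2416 shift=14
acc=1067376 shift=21
acc=200296816 shift=28

Derivation:
byte 0=0xF0: payload=0x70=112, contrib = 112<<0 = 112; acc -> 112, shift -> 7
byte 1=0x92: payload=0x12=18, contrib = 18<<7 = 2304; acc -> 2416, shift -> 14
byte 2=0xC1: payload=0x41=65, contrib = 65<<14 = 1064960; acc -> 1067376, shift -> 21
byte 3=0x5F: payload=0x5F=95, contrib = 95<<21 = 199229440; acc -> 200296816, shift -> 28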